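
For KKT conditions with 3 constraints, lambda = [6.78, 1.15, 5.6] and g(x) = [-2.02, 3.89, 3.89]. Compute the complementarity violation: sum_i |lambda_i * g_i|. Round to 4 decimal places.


KKT complementary slackness check:
lambda_1 * g_1 = 6.78 * -2.02 = -13.6956
lambda_2 * g_2 = 1.15 * 3.89 = 4.4735
lambda_3 * g_3 = 5.6 * 3.89 = 21.784
Total violation = 13.6956 + 4.4735 + 21.784 = 39.9531


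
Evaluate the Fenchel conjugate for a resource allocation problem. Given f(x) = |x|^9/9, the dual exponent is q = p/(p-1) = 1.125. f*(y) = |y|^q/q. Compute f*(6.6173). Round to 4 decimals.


The conjugate exponent q satisfies 1/p + 1/q = 1.
p = 9, so q = 9/(9 - 1) = 1.125
|y|^q = 6.6173^1.125 = 8.3804
f*(6.6173) = 8.3804 / 1.125 = 7.4493


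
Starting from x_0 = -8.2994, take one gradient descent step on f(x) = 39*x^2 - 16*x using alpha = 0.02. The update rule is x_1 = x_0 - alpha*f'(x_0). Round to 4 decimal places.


We compute the gradient at x_0 and apply the update.
f'(x) = 78*x - 16
f'(-8.2994) = 78*-8.2994 - 16 = -663.3532
x_1 = -8.2994 - 0.02*-663.3532 = 4.9677


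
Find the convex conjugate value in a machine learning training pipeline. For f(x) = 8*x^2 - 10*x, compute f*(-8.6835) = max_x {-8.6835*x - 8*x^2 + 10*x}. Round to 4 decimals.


f*(y) = sup_x {y*x - a*x^2 - b*x} = sup_x {(y-b)*x - a*x^2}
FOC: (y - b) - 2a*x = 0 => x* = (y - b)/(2a)
x* = (-8.6835 + 10)/(2*8) = 0.0823
f*(-8.6835) = (y-b)^2/(4a) = (-8.6835 + 10)^2/(4*8)
= 1.7332/32 = 0.0542


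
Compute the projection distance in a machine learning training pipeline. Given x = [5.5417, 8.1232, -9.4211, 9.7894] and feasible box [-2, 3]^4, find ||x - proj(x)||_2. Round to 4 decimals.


Project each component onto [-2, 3].
clip(5.5417) = 3.0, clip(8.1232) = 3.0, clip(-9.4211) = -2.0, clip(9.7894) = 3.0
Projection = [3.0, 3.0, -2.0, 3.0]
Squared diffs: [6.4602, 26.2472, 55.0727, 46.096]
Distance = sqrt(133.8761) = 11.5705


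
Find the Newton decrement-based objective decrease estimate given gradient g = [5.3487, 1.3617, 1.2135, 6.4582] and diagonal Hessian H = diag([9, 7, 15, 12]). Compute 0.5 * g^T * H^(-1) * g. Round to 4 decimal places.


Step 1: H is diagonal, so H^(-1) * g = [0.5943, 0.1945, 0.0809, 0.5382].
Step 2: g^T H^(-1) g = sum_i g_i^2 / H_ii
  = (5.3487)^2/9 + (1.3617)^2/7 + (1.2135)^2/15 + (6.4582)^2/12
  = 3.1787 + 0.2649 + 0.0982 + 3.4757 = 7.0175
Step 3: Objective decrease = 0.5 * g^T H^(-1) g = 3.5087


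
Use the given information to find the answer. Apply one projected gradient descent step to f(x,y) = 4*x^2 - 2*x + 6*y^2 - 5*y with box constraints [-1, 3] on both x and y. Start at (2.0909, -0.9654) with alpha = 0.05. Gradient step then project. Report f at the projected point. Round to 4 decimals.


Step 1: Compute gradient at (2.0909, -0.9654).
grad_x = 2*4*2.0909 - 2 = 14.7272
grad_y = 2*6*-0.9654 - 5 = -16.5848
Step 2: Gradient step.
x_raw = 2.0909 - 0.05*14.7272 = 1.3545
y_raw = -0.9654 - 0.05*-16.5848 = -0.1362
Step 3: Project onto [-1, 3].
x_proj = clip(1.3545) = 1.3545
y_proj = clip(-0.1362) = -0.1362
Step 4: Evaluate f.
f(1.3545, -0.1362) = 5.4221


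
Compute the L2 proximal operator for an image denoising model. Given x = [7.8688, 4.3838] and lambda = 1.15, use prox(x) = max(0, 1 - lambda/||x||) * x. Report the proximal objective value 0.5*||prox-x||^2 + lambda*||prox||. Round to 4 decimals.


Step 1: Compute ||x||.
||x|| = 9.0075
Step 2: Compute scaling factor.
scale = max(0, 1 - 1.15/9.0075) = 0.8723
Step 3: prox(x) = [6.8642, 3.8241]
||prox(x)|| = 7.8575
Step 4: Proximal objective.
0.5*||prox-x||^2 = 0.6613
lambda*||prox|| = 9.0361
Total = 9.6974


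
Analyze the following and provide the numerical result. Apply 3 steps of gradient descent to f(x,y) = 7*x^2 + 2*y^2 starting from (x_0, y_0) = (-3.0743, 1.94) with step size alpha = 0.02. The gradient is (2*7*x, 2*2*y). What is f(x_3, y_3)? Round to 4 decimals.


Gradient descent on f(x,y) = 7*x^2 + 2*y^2.
Starting point: (-3.0743, 1.94), alpha = 0.02
Step 1: grad_x = 2*7*-3.0743 = -43.0402, grad_y = 2*2*1.94 = 7.76
  x_1 = -3.0743 - 0.02*-43.0402 = -2.2135
  y_1 = 1.94 - 0.02*7.76 = 1.7848
Step 2: grad_x = 2*7*-2.2135 = -30.9889, grad_y = 2*2*1.7848 = 7.1392
  x_2 = -2.2135 - 0.02*-30.9889 = -1.5937
  y_2 = 1.7848 - 0.02*7.1392 = 1.642
Step 3: grad_x = 2*7*-1.5937 = -22.312, grad_y = 2*2*1.642 = 6.5681
  x_3 = -1.5937 - 0.02*-22.312 = -1.1475
  y_3 = 1.642 - 0.02*6.5681 = 1.5107
f(-1.1475, 1.5107) = 7*(-1.1475)^2 + 2*1.5107^2 = 13.7811


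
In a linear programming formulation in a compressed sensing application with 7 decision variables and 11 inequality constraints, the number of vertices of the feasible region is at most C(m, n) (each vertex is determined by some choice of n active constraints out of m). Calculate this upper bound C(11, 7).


Each vertex corresponds to some choice of n active constraints out of m, so the number of vertices is at most C(m, n) = m! / (n!(m-n)!).
m = 11, n = 7
Numerator: 11 * 10 * 9 * 8 * 7 * 6 * 5
Denominator: 7! = 5040
C(11, 7) = 330


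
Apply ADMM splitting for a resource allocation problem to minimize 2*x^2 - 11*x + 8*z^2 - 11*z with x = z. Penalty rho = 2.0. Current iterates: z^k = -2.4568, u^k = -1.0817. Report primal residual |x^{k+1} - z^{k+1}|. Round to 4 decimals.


ADMM iteration with rho = 2.0, z^k = -2.4568, u^k = -1.0817
Step 1: x-update.
Minimize 2*x^2 - 11*x + (2.0/2)*(x + 2.4568 - 1.0817)^2
FOC: (2*2 + 2.0)*x = 11 + 2.0*(-2.4568 + 1.0817)
x^{k+1} = 1.375
Step 2: z-update.
Minimize 8*z^2 - 11*z + (2.0/2)*(1.375 - z - 1.0817)^2
FOC: (2*8 + 2.0)*z = 11 + 2.0*(1.375 - 1.0817)
z^{k+1} = 0.6437
Step 3: u-update.
u^{k+1} = -1.0817 + 1.375 - 0.6437 = -0.3504
Step 4: Primal residual = |1.375 - 0.6437| = 0.7313


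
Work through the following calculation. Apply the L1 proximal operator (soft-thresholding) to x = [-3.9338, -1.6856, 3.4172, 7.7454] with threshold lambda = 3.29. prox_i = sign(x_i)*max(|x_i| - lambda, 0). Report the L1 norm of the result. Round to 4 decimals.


Soft-thresholding with lambda = 3.29:
prox(-3.9338) = sign(-3.9338)*max(|-3.9338| - 3.29, 0) = -0.6438
prox(-1.6856) = sign(-1.6856)*max(|-1.6856| - 3.29, 0) = 0.0
prox(3.4172) = sign(3.4172)*max(|3.4172| - 3.29, 0) = 0.1272
prox(7.7454) = sign(7.7454)*max(|7.7454| - 3.29, 0) = 4.4554
prox(x) = [-0.6438, 0.0, 0.1272, 4.4554]
||prox(x)||_1 = 0.6438 + 0.0 + 0.1272 + 4.4554 = 5.2264


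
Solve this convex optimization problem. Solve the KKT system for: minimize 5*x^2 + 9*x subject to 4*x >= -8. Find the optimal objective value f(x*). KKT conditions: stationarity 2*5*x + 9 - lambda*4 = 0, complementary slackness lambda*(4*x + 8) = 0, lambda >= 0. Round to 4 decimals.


Step 1: Try lambda = 0 (constraint inactive).
Stationarity: 2*5*x + 9 = 0
x* = -9/(2*5) = -0.9
Check constraint: 4*-0.9 = -3.6 >= -8 -- satisfied.
Step 2: Compute optimal value.
f(x*) = 5*(-0.9)^2 + 9*(-0.9) = -4.05


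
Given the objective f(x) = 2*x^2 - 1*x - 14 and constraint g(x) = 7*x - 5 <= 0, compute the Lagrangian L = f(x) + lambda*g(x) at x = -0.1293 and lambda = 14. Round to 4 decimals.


Step 1: Evaluate f(x).
f(-0.1293) = 2*(-0.1293)^2 - 1*(-0.1293) - 14 = -13.8373
Step 2: Evaluate g(x).
g(-0.1293) = 7*-0.1293 - 5 = -5.9051
Step 3: Compute Lagrangian.
L = -13.8373 + 14*-5.9051 = -96.5087


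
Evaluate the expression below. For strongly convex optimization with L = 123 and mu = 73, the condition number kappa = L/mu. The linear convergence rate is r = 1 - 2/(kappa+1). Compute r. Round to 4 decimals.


Step 1: Compute the condition number.
kappa = L/mu = 123/73 = 1.6849
Step 2: Compute the convergence rate.
r = 1 - 2/(kappa + 1) = 1 - 2*mu/(L + mu) = (L - mu)/(L + mu) = 50/196 = 0.2551


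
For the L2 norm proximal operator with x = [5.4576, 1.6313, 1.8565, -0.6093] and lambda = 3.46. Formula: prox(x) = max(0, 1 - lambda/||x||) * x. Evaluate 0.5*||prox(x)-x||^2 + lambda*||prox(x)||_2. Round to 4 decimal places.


Step 1: Compute ||x||.
||x|| = 6.022
Step 2: Compute scaling factor.
scale = max(0, 1 - 3.46/6.022) = 0.4254
Step 3: prox(x) = [2.3219, 0.694, 0.7898, -0.2592]
||prox(x)|| = 2.562
Step 4: Proximal objective.
0.5*||prox-x||^2 = 5.9858
lambda*||prox|| = 8.8645
Total = 14.8503


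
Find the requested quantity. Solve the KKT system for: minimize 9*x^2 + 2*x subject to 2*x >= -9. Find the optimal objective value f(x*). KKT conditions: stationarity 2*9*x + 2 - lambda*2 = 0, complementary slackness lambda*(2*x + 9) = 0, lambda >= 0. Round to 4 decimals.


Step 1: Try lambda = 0 (constraint inactive).
Stationarity: 2*9*x + 2 = 0
x* = -2/(2*9) = -1/9 = -0.1111 (rounded; the exact value -1/9 is used below)
Check constraint: 2*-0.1111 = -0.2222 >= -9 -- satisfied.
Step 2: Compute optimal value.
f(x*) = 9*(-1/9)^2 + 2*(-1/9) = -0.1111


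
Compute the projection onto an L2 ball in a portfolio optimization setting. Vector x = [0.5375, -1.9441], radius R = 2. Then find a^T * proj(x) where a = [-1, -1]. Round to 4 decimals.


Step 1: Compute ||x|| (intermediates to 6 decimals).
||x|| = sqrt(0.5375^2 + (-1.9441)^2) = 2.017035
Step 2: Project.
Since ||x|| > R, scale = R/||x|| = 2/2.017035 = 0.991554, proj(x) = scale * x
proj(x) = [0.53296, -1.92768]
Step 3: Dot product.
a^T * proj(x) = -1*0.53296 - 1*(-1.92768) = 1.3947


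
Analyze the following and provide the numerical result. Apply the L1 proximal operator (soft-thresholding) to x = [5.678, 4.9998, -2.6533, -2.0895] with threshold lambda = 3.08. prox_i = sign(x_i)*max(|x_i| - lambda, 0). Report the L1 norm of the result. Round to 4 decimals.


Soft-thresholding with lambda = 3.08:
prox(5.678) = sign(5.678)*max(|5.678| - 3.08, 0) = 2.598
prox(4.9998) = sign(4.9998)*max(|4.9998| - 3.08, 0) = 1.9198
prox(-2.6533) = sign(-2.6533)*max(|-2.6533| - 3.08, 0) = 0.0
prox(-2.0895) = sign(-2.0895)*max(|-2.0895| - 3.08, 0) = 0.0
prox(x) = [2.598, 1.9198, 0.0, 0.0]
||prox(x)||_1 = 2.598 + 1.9198 + 0.0 + 0.0 = 4.5178


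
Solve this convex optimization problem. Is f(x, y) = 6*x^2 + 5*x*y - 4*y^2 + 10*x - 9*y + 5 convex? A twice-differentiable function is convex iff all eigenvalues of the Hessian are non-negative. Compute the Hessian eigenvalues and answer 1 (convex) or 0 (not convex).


The Hessian of f(x,y) = 6*x^2 + 5*x*y - 4*y^2 + 10*x - 9*y + 5 is:
H = [[12, 5], [5, -8]]
Trace = 12 - 8 = 4
Determinant = 12*-8 - (5)^2 = -121
Discriminant = (4)^2 - 4*-121 = 500.0
Eigenvalues: lambda_1 = -9.1803, lambda_2 = 13.1803
The function is not convex.

0


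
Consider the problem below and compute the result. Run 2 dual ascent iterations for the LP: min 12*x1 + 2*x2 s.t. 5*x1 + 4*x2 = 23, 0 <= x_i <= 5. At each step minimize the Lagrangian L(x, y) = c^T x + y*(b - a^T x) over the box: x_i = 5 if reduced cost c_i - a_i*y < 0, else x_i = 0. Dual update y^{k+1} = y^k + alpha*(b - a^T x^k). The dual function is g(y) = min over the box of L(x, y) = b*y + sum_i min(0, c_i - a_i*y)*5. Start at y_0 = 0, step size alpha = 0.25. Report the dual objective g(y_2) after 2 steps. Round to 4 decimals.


Dual ascent for LP: min 12*x1 + 2*x2, 5*x1 + 4*x2 = 23, 0 <= x_i <= 5
Step 1: y^k = 0.0, reduced costs: (12.0, 2.0)
  x^k = (0.0, 0.0), subgradient = b - a^T x = 23.0
  y^{k+1} = 0.0 + 0.25*23.0 = 5.75
Step 2: y^k = 5.75, reduced costs: (-16.75, -21.0)
  x^k = (5.0, 5.0), subgradient = b - a^T x = -22.0
  y^{k+1} = 5.75 + 0.25*-22.0 = 0.25
Dual objective at y_2 = 0.25: reduced costs (10.75, 1.0), box minimizer x = (0.0, 0.0)
g(y_2) = b*y + (c1 - a1*y)*x1 + (c2 - a2*y)*x2 = 23*0.25 + 10.75*0.0 + 1.0*0.0 = 5.75 + 0.0 + 0.0 = 5.75


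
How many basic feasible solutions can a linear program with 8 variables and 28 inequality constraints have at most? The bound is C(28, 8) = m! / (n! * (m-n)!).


Each vertex corresponds to some choice of n active constraints out of m, so the number of vertices is at most C(m, n) = m! / (n!(m-n)!).
m = 28, n = 8
Numerator: 28 * 27 * 26 * 25 * 24 * 23 * 22 * 21
Denominator: 8! = 40320
C(28, 8) = 3108105


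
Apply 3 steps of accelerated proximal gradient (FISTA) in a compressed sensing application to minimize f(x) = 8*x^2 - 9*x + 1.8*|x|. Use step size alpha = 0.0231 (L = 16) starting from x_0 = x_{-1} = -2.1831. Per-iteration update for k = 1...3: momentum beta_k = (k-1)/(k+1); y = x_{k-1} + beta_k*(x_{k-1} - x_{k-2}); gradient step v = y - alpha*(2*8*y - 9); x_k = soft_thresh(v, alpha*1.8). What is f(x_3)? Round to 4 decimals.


FISTA on f(x) = 8*x^2 - 9*x + 1.8*|x|
L = 16, alpha = 0.0231
Iteration 1: beta = 0.0, y = -2.1831 + 0.0*(-2.1831 + 2.1831) = -2.1831
  grad(y) = -43.9296, v = y - alpha*grad = -1.1683
  prox(v) = soft_thresh(-1.1683, 0.0416) = -1.1267
Iteration 2: beta = 0.3333, y = -1.1267 + 0.3333*(-1.1267 + 2.1831) = -0.7746
  grad(y) = -21.3941, v = y - alpha*grad = -0.2804
  prox(v) = soft_thresh(-0.2804, 0.0416) = -0.2388
Iteration 3: beta = 0.5, y = -0.2388 + 0.5*(-0.2388 + 1.1267) = 0.2051
  grad(y) = -5.7183, v = y - alpha*grad = 0.3372
  prox(v) = soft_thresh(0.3372, 0.0416) = 0.2956
f(x_3) = 8*0.2956^2 - 9*0.2956 + 1.8*|0.2956| = -1.4293


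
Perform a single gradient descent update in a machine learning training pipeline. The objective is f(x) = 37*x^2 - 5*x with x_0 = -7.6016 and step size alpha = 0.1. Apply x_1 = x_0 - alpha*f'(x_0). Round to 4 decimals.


We compute the gradient at x_0 and apply the update.
f'(x) = 74*x - 5
f'(-7.6016) = 74*-7.6016 - 5 = -567.5184
x_1 = -7.6016 - 0.1*-567.5184 = 49.1502


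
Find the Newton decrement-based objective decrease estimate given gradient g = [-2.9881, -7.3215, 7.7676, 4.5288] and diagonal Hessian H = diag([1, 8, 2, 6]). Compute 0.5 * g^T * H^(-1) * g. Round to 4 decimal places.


Step 1: H is diagonal, so H^(-1) * g = [-2.9881, -0.9152, 3.8838, 0.7548].
Step 2: g^T H^(-1) g = sum_i g_i^2 / H_ii
  = (-2.9881)^2/1 + (-7.3215)^2/8 + (7.7676)^2/2 + (4.5288)^2/6
  = 8.9287 + 6.7005 + 30.1678 + 3.4183 = 49.2154
Step 3: Objective decrease = 0.5 * g^T H^(-1) g = 24.6077


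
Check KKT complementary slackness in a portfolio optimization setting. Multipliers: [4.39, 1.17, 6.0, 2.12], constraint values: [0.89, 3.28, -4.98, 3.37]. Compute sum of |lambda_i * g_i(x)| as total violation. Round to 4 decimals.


KKT complementary slackness check:
lambda_1 * g_1 = 4.39 * 0.89 = 3.9071
lambda_2 * g_2 = 1.17 * 3.28 = 3.8376
lambda_3 * g_3 = 6.0 * -4.98 = -29.88
lambda_4 * g_4 = 2.12 * 3.37 = 7.1444
Total violation = 3.9071 + 3.8376 + 29.88 + 7.1444 = 44.7691


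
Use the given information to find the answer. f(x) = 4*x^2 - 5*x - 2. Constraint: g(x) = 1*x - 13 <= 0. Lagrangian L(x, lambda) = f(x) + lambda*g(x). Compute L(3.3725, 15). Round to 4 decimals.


Step 1: Evaluate f(x).
f(3.3725) = 4*3.3725^2 - 5*3.3725 - 2 = 26.6325
Step 2: Evaluate g(x).
g(3.3725) = 1*3.3725 - 13 = -9.6275
Step 3: Compute Lagrangian.
L = 26.6325 + 15*-9.6275 = -117.78


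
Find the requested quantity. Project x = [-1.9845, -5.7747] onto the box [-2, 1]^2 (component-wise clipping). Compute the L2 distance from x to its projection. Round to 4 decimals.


Project each component onto [-2, 1].
clip(-1.9845) = -1.9845, clip(-5.7747) = -2.0
Projection = [-1.9845, -2.0]
Squared diffs: [0.0, 14.2484]
Distance = sqrt(14.2484) = 3.7747


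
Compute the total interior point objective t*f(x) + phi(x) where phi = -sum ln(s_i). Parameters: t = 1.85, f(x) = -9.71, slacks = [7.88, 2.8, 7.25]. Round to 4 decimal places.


Step 1: Compute log-barrier.
ln values: [2.0643, 1.0296, 1.981]
phi = -(2.0643 + 1.0296 + 1.981) = -5.0749
Step 2: Compute augmented objective.
t*f(x) = 1.85*-9.71 = -17.9635
Total = -17.9635 - 5.0749 = -23.0384


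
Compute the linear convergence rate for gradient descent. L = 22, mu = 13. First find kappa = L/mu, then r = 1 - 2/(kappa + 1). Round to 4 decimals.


Step 1: Compute the condition number.
kappa = L/mu = 22/13 = 1.6923
Step 2: Compute the convergence rate.
r = 1 - 2/(kappa + 1) = 1 - 2*mu/(L + mu) = (L - mu)/(L + mu) = 9/35 = 0.2571


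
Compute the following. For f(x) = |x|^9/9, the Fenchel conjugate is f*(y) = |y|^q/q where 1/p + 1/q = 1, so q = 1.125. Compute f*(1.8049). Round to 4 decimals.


The conjugate exponent q satisfies 1/p + 1/q = 1.
p = 9, so q = 9/(9 - 1) = 1.125
|y|^q = 1.8049^1.125 = 1.9432
f*(1.8049) = 1.9432 / 1.125 = 1.7273


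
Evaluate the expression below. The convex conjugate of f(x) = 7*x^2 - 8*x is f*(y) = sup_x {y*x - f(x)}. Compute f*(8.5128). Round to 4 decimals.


f*(y) = sup_x {y*x - a*x^2 - b*x} = sup_x {(y-b)*x - a*x^2}
FOC: (y - b) - 2a*x = 0 => x* = (y - b)/(2a)
x* = (8.5128 + 8)/(2*7) = 1.1795
f*(8.5128) = (y-b)^2/(4a) = (8.5128 + 8)^2/(4*7)
= 272.6726/28 = 9.7383


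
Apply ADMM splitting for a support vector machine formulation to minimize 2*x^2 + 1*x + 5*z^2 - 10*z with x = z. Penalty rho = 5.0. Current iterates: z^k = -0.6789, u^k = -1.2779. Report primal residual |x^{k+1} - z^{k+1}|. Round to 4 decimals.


ADMM iteration with rho = 5.0, z^k = -0.6789, u^k = -1.2779
Step 1: x-update.
Minimize 2*x^2 + 1*x + (5.0/2)*(x + 0.6789 - 1.2779)^2
FOC: (2*2 + 5.0)*x = -1 + 5.0*(-0.6789 + 1.2779)
x^{k+1} = 0.2217
Step 2: z-update.
Minimize 5*z^2 - 10*z + (5.0/2)*(0.2217 - z - 1.2779)^2
FOC: (2*5 + 5.0)*z = 10 + 5.0*(0.2217 - 1.2779)
z^{k+1} = 0.3146
Step 3: u-update.
u^{k+1} = -1.2779 + 0.2217 - 0.3146 = -1.3708
Step 4: Primal residual = |0.2217 - 0.3146| = 0.0929


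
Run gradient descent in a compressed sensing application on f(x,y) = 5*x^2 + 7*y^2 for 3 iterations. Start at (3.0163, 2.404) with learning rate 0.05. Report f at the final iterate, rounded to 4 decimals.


Gradient descent on f(x,y) = 5*x^2 + 7*y^2.
Starting point: (3.0163, 2.404), alpha = 0.05
Step 1: grad_x = 2*5*3.0163 = 30.163, grad_y = 2*7*2.404 = 33.656
  x_1 = 3.0163 - 0.05*30.163 = 1.5082
  y_1 = 2.404 - 0.05*33.656 = 0.7212
Step 2: grad_x = 2*5*1.5082 = 15.0815, grad_y = 2*7*0.7212 = 10.0968
  x_2 = 1.5082 - 0.05*15.0815 = 0.7541
  y_2 = 0.7212 - 0.05*10.0968 = 0.2164
Step 3: grad_x = 2*5*0.7541 = 7.5408, grad_y = 2*7*0.2164 = 3.029
  x_3 = 0.7541 - 0.05*7.5408 = 0.377
  y_3 = 0.2164 - 0.05*3.029 = 0.0649
f(0.377, 0.0649) = 5*0.377^2 + 7*0.0649^2 = 0.7403


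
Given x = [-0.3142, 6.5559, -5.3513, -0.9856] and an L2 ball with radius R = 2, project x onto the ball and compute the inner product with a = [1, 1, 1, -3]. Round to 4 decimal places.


Step 1: Compute ||x|| (intermediates to 6 decimals).
||x|| = sqrt((-0.3142)^2 + 6.5559^2 + (-5.3513)^2 + (-0.9856)^2) = 8.52563
Step 2: Project.
Since ||x|| > R, scale = R/||x|| = 2/8.52563 = 0.234587, proj(x) = scale * x
proj(x) = [-0.073707, 1.537929, -1.255345, -0.231209]
Step 3: Dot product.
a^T * proj(x) = 1*(-0.073707) + 1*1.537929 + 1*(-1.255345) - 3*(-0.231209) = 0.9025


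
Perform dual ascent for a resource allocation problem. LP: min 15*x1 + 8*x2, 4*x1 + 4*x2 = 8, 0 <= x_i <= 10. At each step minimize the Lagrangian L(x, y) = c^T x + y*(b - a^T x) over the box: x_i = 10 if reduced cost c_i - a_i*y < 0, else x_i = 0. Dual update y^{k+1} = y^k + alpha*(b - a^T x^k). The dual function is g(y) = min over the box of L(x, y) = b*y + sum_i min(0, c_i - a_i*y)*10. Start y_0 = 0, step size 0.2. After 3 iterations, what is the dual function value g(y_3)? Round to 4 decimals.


Dual ascent for LP: min 15*x1 + 8*x2, 4*x1 + 4*x2 = 8, 0 <= x_i <= 10
Step 1: y^k = 0.0, reduced costs: (15.0, 8.0)
  x^k = (0.0, 0.0), subgradient = b - a^T x = 8.0
  y^{k+1} = 0.0 + 0.2*8.0 = 1.6
Step 2: y^k = 1.6, reduced costs: (8.6, 1.6)
  x^k = (0.0, 0.0), subgradient = b - a^T x = 8.0
  y^{k+1} = 1.6 + 0.2*8.0 = 3.2
Step 3: y^k = 3.2, reduced costs: (2.2, -4.8)
  x^k = (0.0, 10.0), subgradient = b - a^T x = -32.0
  y^{k+1} = 3.2 + 0.2*-32.0 = -3.2
Dual objective at y_3 = -3.2: reduced costs (27.8, 20.8), box minimizer x = (0.0, 0.0)
g(y_3) = b*y + (c1 - a1*y)*x1 + (c2 - a2*y)*x2 = 8*(-3.2) + 27.8*0.0 + 20.8*0.0 = -25.6 + 0.0 + 0.0 = -25.6


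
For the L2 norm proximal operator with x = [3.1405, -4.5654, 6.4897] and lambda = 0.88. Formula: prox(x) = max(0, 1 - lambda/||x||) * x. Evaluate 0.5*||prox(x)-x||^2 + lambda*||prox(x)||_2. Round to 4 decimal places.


Step 1: Compute ||x||.
||x|| = 8.5336
Step 2: Compute scaling factor.
scale = max(0, 1 - 0.88/8.5336) = 0.8969
Step 3: prox(x) = [2.8166, -4.0946, 5.8205]
||prox(x)|| = 7.6536
Step 4: Proximal objective.
0.5*||prox-x||^2 = 0.3872
lambda*||prox|| = 6.7352
Total = 7.1223


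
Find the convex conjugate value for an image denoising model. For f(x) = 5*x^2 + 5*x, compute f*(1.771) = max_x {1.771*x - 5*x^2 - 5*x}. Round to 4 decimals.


f*(y) = sup_x {y*x - a*x^2 - b*x} = sup_x {(y-b)*x - a*x^2}
FOC: (y - b) - 2a*x = 0 => x* = (y - b)/(2a)
x* = (1.771 - 5)/(2*5) = -0.3229
f*(1.771) = (y-b)^2/(4a) = (1.771 - 5)^2/(4*5)
= 10.4264/20 = 0.5213


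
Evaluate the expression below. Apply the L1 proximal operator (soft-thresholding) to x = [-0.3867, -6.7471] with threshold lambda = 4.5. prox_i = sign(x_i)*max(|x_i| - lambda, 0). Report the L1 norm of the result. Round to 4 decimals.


Soft-thresholding with lambda = 4.5:
prox(-0.3867) = sign(-0.3867)*max(|-0.3867| - 4.5, 0) = 0.0
prox(-6.7471) = sign(-6.7471)*max(|-6.7471| - 4.5, 0) = -2.2471
prox(x) = [0.0, -2.2471]
||prox(x)||_1 = 0.0 + 2.2471 = 2.2471


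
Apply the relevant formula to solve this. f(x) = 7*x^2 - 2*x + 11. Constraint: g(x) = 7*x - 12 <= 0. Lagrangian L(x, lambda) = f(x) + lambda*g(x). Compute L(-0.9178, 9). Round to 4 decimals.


Step 1: Evaluate f(x).
f(-0.9178) = 7*(-0.9178)^2 - 2*(-0.9178) + 11 = 18.7321
Step 2: Evaluate g(x).
g(-0.9178) = 7*-0.9178 - 12 = -18.4246
Step 3: Compute Lagrangian.
L = 18.7321 + 9*-18.4246 = -147.0893


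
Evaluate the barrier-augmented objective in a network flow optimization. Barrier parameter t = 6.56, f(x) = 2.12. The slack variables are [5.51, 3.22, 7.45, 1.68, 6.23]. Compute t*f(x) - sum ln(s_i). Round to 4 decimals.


Step 1: Compute log-barrier.
ln values: [1.7066, 1.1694, 2.0082, 0.5188, 1.8294]
phi = -(1.7066 + 1.1694 + 2.0082 + 0.5188 + 1.8294) = -7.2323
Step 2: Compute augmented objective.
t*f(x) = 6.56*2.12 = 13.9072
Total = 13.9072 - 7.2323 = 6.6749


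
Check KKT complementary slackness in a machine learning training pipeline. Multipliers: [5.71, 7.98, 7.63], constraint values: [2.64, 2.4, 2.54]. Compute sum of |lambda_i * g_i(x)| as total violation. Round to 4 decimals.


KKT complementary slackness check:
lambda_1 * g_1 = 5.71 * 2.64 = 15.0744
lambda_2 * g_2 = 7.98 * 2.4 = 19.152
lambda_3 * g_3 = 7.63 * 2.54 = 19.3802
Total violation = 15.0744 + 19.152 + 19.3802 = 53.6066


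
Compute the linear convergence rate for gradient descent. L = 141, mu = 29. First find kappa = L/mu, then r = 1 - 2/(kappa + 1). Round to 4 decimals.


Step 1: Compute the condition number.
kappa = L/mu = 141/29 = 4.8621
Step 2: Compute the convergence rate.
r = 1 - 2/(kappa + 1) = 1 - 2*mu/(L + mu) = (L - mu)/(L + mu) = 112/170 = 0.6588


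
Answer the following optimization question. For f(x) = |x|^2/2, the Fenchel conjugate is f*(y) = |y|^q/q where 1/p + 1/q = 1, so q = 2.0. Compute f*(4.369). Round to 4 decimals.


The conjugate exponent q satisfies 1/p + 1/q = 1.
p = 2, so q = 2/(2 - 1) = 2.0
|y|^q = 4.369^2.0 = 19.0882
f*(4.369) = 19.0882 / 2.0 = 9.5441


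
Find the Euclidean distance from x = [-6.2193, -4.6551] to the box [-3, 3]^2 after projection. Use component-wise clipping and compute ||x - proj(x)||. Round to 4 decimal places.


Project each component onto [-3, 3].
clip(-6.2193) = -3.0, clip(-4.6551) = -3.0
Projection = [-3.0, -3.0]
Squared diffs: [10.3639, 2.7394]
Distance = sqrt(13.1033) = 3.6198


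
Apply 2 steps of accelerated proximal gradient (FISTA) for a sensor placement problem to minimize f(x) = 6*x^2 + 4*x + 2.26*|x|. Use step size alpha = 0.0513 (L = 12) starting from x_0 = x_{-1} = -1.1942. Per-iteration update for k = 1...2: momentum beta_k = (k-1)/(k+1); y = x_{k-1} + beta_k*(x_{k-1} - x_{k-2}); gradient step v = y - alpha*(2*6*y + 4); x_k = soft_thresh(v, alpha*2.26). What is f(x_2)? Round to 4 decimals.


FISTA on f(x) = 6*x^2 + 4*x + 2.26*|x|
L = 12, alpha = 0.0513
Iteration 1: beta = 0.0, y = -1.1942 + 0.0*(-1.1942 + 1.1942) = -1.1942
  grad(y) = -10.3304, v = y - alpha*grad = -0.6643
  prox(v) = soft_thresh(-0.6643, 0.1159) = -0.5483
Iteration 2: beta = 0.3333, y = -0.5483 + 0.3333*(-0.5483 + 1.1942) = -0.333
  grad(y) = 0.0038, v = y - alpha*grad = -0.3332
  prox(v) = soft_thresh(-0.3332, 0.1159) = -0.2173
f(x_2) = 6*(-0.2173)^2 + 4*(-0.2173) + 2.26*|-0.2173| = -0.0948


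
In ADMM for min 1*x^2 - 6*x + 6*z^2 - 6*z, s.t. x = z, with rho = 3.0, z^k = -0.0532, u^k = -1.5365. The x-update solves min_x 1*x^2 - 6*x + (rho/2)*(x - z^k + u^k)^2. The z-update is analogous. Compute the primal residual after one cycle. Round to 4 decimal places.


ADMM iteration with rho = 3.0, z^k = -0.0532, u^k = -1.5365
Step 1: x-update.
Minimize 1*x^2 - 6*x + (3.0/2)*(x + 0.0532 - 1.5365)^2
FOC: (2*1 + 3.0)*x = 6 + 3.0*(-0.0532 + 1.5365)
x^{k+1} = 2.09
Step 2: z-update.
Minimize 6*z^2 - 6*z + (3.0/2)*(2.09 - z - 1.5365)^2
FOC: (2*6 + 3.0)*z = 6 + 3.0*(2.09 - 1.5365)
z^{k+1} = 0.5107
Step 3: u-update.
u^{k+1} = -1.5365 + 2.09 - 0.5107 = 0.0428
Step 4: Primal residual = |2.09 - 0.5107| = 1.5793


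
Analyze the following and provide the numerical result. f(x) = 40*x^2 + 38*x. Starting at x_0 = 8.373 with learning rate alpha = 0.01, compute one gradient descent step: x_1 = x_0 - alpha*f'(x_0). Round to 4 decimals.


We compute the gradient at x_0 and apply the update.
f'(x) = 80*x + 38
f'(8.373) = 80*8.373 + 38 = 707.84
x_1 = 8.373 - 0.01*707.84 = 1.2946


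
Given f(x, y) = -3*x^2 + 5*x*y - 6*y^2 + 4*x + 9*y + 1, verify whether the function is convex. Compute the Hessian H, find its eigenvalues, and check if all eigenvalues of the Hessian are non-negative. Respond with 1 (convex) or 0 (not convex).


The Hessian of f(x,y) = -3*x^2 + 5*x*y - 6*y^2 + 4*x + 9*y + 1 is:
H = [[-6, 5], [5, -12]]
Trace = -6 - 12 = -18
Determinant = -6*-12 - (5)^2 = 47
Discriminant = (-18)^2 - 4*47 = 136.0
Eigenvalues: lambda_1 = -14.831, lambda_2 = -3.169
The function is not convex.

0


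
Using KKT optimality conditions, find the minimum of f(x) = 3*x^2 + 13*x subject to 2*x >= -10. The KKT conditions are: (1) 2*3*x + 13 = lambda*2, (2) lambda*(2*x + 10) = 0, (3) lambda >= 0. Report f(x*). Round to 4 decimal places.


Step 1: Try lambda = 0 (constraint inactive).
Stationarity: 2*3*x + 13 = 0
x* = -13/(2*3) = -13/6 = -2.1667 (rounded; the exact value -13/6 is used below)
Check constraint: 2*-2.1667 = -4.3334 >= -10 -- satisfied.
Step 2: Compute optimal value.
f(x*) = 3*(-13/6)^2 + 13*(-13/6) = -14.0833


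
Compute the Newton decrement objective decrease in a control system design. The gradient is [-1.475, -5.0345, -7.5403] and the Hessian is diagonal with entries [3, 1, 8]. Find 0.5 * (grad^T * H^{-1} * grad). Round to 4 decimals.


Step 1: H is diagonal, so H^(-1) * g = [-0.4917, -5.0345, -0.9425].
Step 2: g^T H^(-1) g = sum_i g_i^2 / H_ii
  = (-1.475)^2/3 + (-5.0345)^2/1 + (-7.5403)^2/8
  = 0.7252 + 25.3462 + 7.107 = 33.1784
Step 3: Objective decrease = 0.5 * g^T H^(-1) g = 16.5892


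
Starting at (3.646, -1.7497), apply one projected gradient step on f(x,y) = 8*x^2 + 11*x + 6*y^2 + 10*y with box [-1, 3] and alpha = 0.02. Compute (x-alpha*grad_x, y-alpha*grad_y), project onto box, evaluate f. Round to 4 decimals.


Step 1: Compute gradient at (3.646, -1.7497).
grad_x = 2*8*3.646 + 11 = 69.336
grad_y = 2*6*-1.7497 + 10 = -10.9964
Step 2: Gradient step.
x_raw = 3.646 - 0.02*69.336 = 2.2593
y_raw = -1.7497 - 0.02*-10.9964 = -1.5298
Step 3: Project onto [-1, 3].
x_proj = clip(2.2593) = 2.2593
y_proj = clip(-1.5298) = -1.0
Step 4: Evaluate f.
f(2.2593, -1.0) = 61.6868


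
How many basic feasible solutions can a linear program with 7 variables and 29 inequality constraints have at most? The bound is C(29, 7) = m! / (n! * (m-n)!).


Each vertex corresponds to some choice of n active constraints out of m, so the number of vertices is at most C(m, n) = m! / (n!(m-n)!).
m = 29, n = 7
Numerator: 29 * 28 * 27 * 26 * 25 * 24 * 23
Denominator: 7! = 5040
C(29, 7) = 1560780


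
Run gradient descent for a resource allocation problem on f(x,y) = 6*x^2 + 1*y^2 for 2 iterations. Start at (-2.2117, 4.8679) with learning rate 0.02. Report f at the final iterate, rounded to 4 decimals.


Gradient descent on f(x,y) = 6*x^2 + 1*y^2.
Starting point: (-2.2117, 4.8679), alpha = 0.02
Step 1: grad_x = 2*6*-2.2117 = -26.5404, grad_y = 2*1*4.8679 = 9.7358
  x_1 = -2.2117 - 0.02*-26.5404 = -1.6809
  y_1 = 4.8679 - 0.02*9.7358 = 4.6732
Step 2: grad_x = 2*6*-1.6809 = -20.1707, grad_y = 2*1*4.6732 = 9.3464
  x_2 = -1.6809 - 0.02*-20.1707 = -1.2775
  y_2 = 4.6732 - 0.02*9.3464 = 4.4863
f(-1.2775, 4.4863) = 6*(-1.2775)^2 + 1*4.4863^2 = 29.9182


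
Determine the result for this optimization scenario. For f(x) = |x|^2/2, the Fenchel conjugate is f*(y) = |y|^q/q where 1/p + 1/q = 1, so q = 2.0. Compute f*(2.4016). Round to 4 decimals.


The conjugate exponent q satisfies 1/p + 1/q = 1.
p = 2, so q = 2/(2 - 1) = 2.0
|y|^q = 2.4016^2.0 = 5.7677
f*(2.4016) = 5.7677 / 2.0 = 2.8838


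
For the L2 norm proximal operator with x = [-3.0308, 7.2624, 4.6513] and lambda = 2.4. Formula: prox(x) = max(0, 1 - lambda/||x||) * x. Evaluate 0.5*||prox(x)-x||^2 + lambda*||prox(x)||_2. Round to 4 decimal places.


Step 1: Compute ||x||.
||x|| = 9.1413
Step 2: Compute scaling factor.
scale = max(0, 1 - 2.4/9.1413) = 0.7375
Step 3: prox(x) = [-2.2351, 5.3557, 3.4301]
||prox(x)|| = 6.7413
Step 4: Proximal objective.
0.5*||prox-x||^2 = 2.88
lambda*||prox|| = 16.1791
Total = 19.059


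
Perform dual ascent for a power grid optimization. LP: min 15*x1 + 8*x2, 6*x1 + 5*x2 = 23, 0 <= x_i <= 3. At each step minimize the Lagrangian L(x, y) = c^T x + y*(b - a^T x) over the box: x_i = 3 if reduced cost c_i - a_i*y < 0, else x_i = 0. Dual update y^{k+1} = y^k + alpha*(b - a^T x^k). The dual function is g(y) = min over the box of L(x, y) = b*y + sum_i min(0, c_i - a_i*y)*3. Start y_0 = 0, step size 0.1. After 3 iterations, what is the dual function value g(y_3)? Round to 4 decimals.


Dual ascent for LP: min 15*x1 + 8*x2, 6*x1 + 5*x2 = 23, 0 <= x_i <= 3
Step 1: y^k = 0.0, reduced costs: (15.0, 8.0)
  x^k = (0.0, 0.0), subgradient = b - a^T x = 23.0
  y^{k+1} = 0.0 + 0.1*23.0 = 2.3
Step 2: y^k = 2.3, reduced costs: (1.2, -3.5)
  x^k = (0.0, 3.0), subgradient = b - a^T x = 8.0
  y^{k+1} = 2.3 + 0.1*8.0 = 3.1
Step 3: y^k = 3.1, reduced costs: (-3.6, -7.5)
  x^k = (3.0, 3.0), subgradient = b - a^T x = -10.0
  y^{k+1} = 3.1 + 0.1*-10.0 = 2.1
Dual objective at y_3 = 2.1: reduced costs (2.4, -2.5), box minimizer x = (0.0, 3.0)
g(y_3) = b*y + (c1 - a1*y)*x1 + (c2 - a2*y)*x2 = 23*2.1 + 2.4*0.0 + (-2.5)*3.0 = 48.3 + 0.0 - 7.5 = 40.8


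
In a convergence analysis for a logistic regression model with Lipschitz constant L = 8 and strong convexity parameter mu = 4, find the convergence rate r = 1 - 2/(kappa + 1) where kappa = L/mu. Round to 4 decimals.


Step 1: Compute the condition number.
kappa = L/mu = 8/4 = 2.0
Step 2: Compute the convergence rate.
r = 1 - 2/(kappa + 1) = 1 - 2*mu/(L + mu) = (L - mu)/(L + mu) = 4/12 = 0.3333


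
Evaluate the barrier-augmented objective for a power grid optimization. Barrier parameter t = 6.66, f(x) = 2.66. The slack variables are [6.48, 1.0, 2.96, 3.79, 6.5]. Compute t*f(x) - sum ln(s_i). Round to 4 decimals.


Step 1: Compute log-barrier.
ln values: [1.8687, 0.0, 1.0852, 1.3324, 1.8718]
phi = -(1.8687 + 0.0 + 1.0852 + 1.3324 + 1.8718) = -6.1581
Step 2: Compute augmented objective.
t*f(x) = 6.66*2.66 = 17.7156
Total = 17.7156 - 6.1581 = 11.5575


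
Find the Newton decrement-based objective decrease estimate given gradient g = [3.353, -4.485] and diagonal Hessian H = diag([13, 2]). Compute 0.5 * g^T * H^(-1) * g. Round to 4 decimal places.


Step 1: H is diagonal, so H^(-1) * g = [0.2579, -2.2425].
Step 2: g^T H^(-1) g = sum_i g_i^2 / H_ii
  = (3.353)^2/13 + (-4.485)^2/2
  = 0.8648 + 10.0576 = 10.9224
Step 3: Objective decrease = 0.5 * g^T H^(-1) g = 5.4612


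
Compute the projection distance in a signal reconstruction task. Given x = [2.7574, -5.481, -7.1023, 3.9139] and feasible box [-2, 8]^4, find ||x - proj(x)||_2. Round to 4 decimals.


Project each component onto [-2, 8].
clip(2.7574) = 2.7574, clip(-5.481) = -2.0, clip(-7.1023) = -2.0, clip(3.9139) = 3.9139
Projection = [2.7574, -2.0, -2.0, 3.9139]
Squared diffs: [0.0, 12.1174, 26.0335, 0.0]
Distance = sqrt(38.1509) = 6.1766


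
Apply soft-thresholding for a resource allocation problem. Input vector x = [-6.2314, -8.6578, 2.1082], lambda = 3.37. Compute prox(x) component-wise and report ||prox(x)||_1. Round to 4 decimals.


Soft-thresholding with lambda = 3.37:
prox(-6.2314) = sign(-6.2314)*max(|-6.2314| - 3.37, 0) = -2.8614
prox(-8.6578) = sign(-8.6578)*max(|-8.6578| - 3.37, 0) = -5.2878
prox(2.1082) = sign(2.1082)*max(|2.1082| - 3.37, 0) = 0.0
prox(x) = [-2.8614, -5.2878, 0.0]
||prox(x)||_1 = 2.8614 + 5.2878 + 0.0 = 8.1492


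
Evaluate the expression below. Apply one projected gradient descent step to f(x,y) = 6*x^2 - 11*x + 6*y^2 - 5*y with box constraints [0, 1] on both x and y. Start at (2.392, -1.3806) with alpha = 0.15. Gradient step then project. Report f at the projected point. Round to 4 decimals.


Step 1: Compute gradient at (2.392, -1.3806).
grad_x = 2*6*2.392 - 11 = 17.704
grad_y = 2*6*-1.3806 - 5 = -21.5672
Step 2: Gradient step.
x_raw = 2.392 - 0.15*17.704 = -0.2636
y_raw = -1.3806 - 0.15*-21.5672 = 1.8545
Step 3: Project onto [0, 1].
x_proj = clip(-0.2636) = 0.0
y_proj = clip(1.8545) = 1.0
Step 4: Evaluate f.
f(0.0, 1.0) = 1.0


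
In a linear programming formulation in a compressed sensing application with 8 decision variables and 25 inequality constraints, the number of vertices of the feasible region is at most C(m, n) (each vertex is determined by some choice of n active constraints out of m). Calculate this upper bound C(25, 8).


Each vertex corresponds to some choice of n active constraints out of m, so the number of vertices is at most C(m, n) = m! / (n!(m-n)!).
m = 25, n = 8
Numerator: 25 * 24 * 23 * 22 * 21 * 20 * 19 * 18
Denominator: 8! = 40320
C(25, 8) = 1081575


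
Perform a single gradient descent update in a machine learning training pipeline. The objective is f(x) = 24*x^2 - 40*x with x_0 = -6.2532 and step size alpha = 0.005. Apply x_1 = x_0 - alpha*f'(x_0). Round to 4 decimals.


We compute the gradient at x_0 and apply the update.
f'(x) = 48*x - 40
f'(-6.2532) = 48*-6.2532 - 40 = -340.1536
x_1 = -6.2532 - 0.005*-340.1536 = -4.5524


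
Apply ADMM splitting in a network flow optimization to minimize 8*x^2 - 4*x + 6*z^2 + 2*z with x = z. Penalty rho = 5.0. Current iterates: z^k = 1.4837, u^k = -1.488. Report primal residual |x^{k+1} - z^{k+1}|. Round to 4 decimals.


ADMM iteration with rho = 5.0, z^k = 1.4837, u^k = -1.488
Step 1: x-update.
Minimize 8*x^2 - 4*x + (5.0/2)*(x - 1.4837 - 1.488)^2
FOC: (2*8 + 5.0)*x = 4 + 5.0*(1.4837 + 1.488)
x^{k+1} = 0.898
Step 2: z-update.
Minimize 6*z^2 + 2*z + (5.0/2)*(0.898 - z - 1.488)^2
FOC: (2*6 + 5.0)*z = -2 + 5.0*(0.898 - 1.488)
z^{k+1} = -0.2912
Step 3: u-update.
u^{k+1} = -1.488 + 0.898 + 0.2912 = -0.2988
Step 4: Primal residual = |0.898 + 0.2912| = 1.1892


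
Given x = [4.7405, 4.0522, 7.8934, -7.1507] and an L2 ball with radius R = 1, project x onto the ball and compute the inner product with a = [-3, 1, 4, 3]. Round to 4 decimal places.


Step 1: Compute ||x|| (intermediates to 6 decimals).
||x|| = sqrt(4.7405^2 + 4.0522^2 + 7.8934^2 + (-7.1507)^2) = 12.342242
Step 2: Project.
Since ||x|| > R, scale = R/||x|| = 1/12.342242 = 0.081023, proj(x) = scale * x
proj(x) = [0.38409, 0.328321, 0.639547, -0.579371]
Step 3: Dot product.
a^T * proj(x) = -3*0.38409 + 1*0.328321 + 4*0.639547 + 3*(-0.579371) = -0.0039


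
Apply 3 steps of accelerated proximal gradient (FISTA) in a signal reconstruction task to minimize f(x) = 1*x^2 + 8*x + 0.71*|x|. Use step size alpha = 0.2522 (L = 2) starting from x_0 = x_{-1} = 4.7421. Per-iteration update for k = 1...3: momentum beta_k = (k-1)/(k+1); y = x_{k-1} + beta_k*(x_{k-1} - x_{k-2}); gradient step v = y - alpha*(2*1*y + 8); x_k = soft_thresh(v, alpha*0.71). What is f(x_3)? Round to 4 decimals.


FISTA on f(x) = 1*x^2 + 8*x + 0.71*|x|
L = 2, alpha = 0.2522
Iteration 1: beta = 0.0, y = 4.7421 + 0.0*(4.7421 - 4.7421) = 4.7421
  grad(y) = 17.4842, v = y - alpha*grad = 0.3326
  prox(v) = soft_thresh(0.3326, 0.1791) = 0.1535
Iteration 2: beta = 0.3333, y = 0.1535 + 0.3333*(0.1535 - 4.7421) = -1.376
  grad(y) = 5.248, v = y - alpha*grad = -2.6995
  prox(v) = soft_thresh(-2.6995, 0.1791) = -2.5205
Iteration 3: beta = 0.5, y = -2.5205 + 0.5*(-2.5205 - 0.1535) = -3.8575
  grad(y) = 0.285, v = y - alpha*grad = -3.9294
  prox(v) = soft_thresh(-3.9294, 0.1791) = -3.7503
f(x_3) = 1*(-3.7503)^2 + 8*(-3.7503) + 0.71*|-3.7503| = -13.2749


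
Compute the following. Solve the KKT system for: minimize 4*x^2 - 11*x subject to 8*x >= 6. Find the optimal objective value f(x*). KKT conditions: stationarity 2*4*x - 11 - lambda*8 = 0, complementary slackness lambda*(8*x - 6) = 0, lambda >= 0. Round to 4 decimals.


Step 1: Try lambda = 0 (constraint inactive).
Stationarity: 2*4*x - 11 = 0
x* = 11/(2*4) = 1.375
Check constraint: 8*1.375 = 11.0 >= 6 -- satisfied.
Step 2: Compute optimal value.
f(x*) = 4*1.375^2 - 11*1.375 = -7.5625


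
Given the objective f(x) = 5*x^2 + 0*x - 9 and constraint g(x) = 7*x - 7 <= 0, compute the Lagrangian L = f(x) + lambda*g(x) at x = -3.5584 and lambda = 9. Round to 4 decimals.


Step 1: Evaluate f(x).
f(-3.5584) = 5*(-3.5584)^2 + 0*(-3.5584) - 9 = 54.3111
Step 2: Evaluate g(x).
g(-3.5584) = 7*-3.5584 - 7 = -31.9088
Step 3: Compute Lagrangian.
L = 54.3111 + 9*-31.9088 = -232.8681


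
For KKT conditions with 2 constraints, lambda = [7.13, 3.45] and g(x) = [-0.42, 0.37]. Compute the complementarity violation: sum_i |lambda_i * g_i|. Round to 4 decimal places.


KKT complementary slackness check:
lambda_1 * g_1 = 7.13 * -0.42 = -2.9946
lambda_2 * g_2 = 3.45 * 0.37 = 1.2765
Total violation = 2.9946 + 1.2765 = 4.2711


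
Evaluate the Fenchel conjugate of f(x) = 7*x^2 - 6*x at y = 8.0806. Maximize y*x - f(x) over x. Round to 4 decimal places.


f*(y) = sup_x {y*x - a*x^2 - b*x} = sup_x {(y-b)*x - a*x^2}
FOC: (y - b) - 2a*x = 0 => x* = (y - b)/(2a)
x* = (8.0806 + 6)/(2*7) = 1.0058
f*(8.0806) = (y-b)^2/(4a) = (8.0806 + 6)^2/(4*7)
= 198.2633/28 = 7.0808


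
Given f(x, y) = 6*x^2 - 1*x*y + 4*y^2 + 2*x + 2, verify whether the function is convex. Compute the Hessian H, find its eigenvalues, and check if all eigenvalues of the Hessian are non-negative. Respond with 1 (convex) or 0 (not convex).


The Hessian of f(x,y) = 6*x^2 - 1*x*y + 4*y^2 + 2*x + 2 is:
H = [[12, -1], [-1, 8]]
Trace = 12 + 8 = 20
Determinant = 12*8 - (-1)^2 = 95
Discriminant = (20)^2 - 4*95 = 20.0
Eigenvalues: lambda_1 = 7.7639, lambda_2 = 12.2361
The function is convex.

1


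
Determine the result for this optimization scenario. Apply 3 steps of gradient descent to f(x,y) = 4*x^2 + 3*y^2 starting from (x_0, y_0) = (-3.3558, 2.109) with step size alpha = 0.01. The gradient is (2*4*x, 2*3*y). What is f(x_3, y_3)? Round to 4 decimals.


Gradient descent on f(x,y) = 4*x^2 + 3*y^2.
Starting point: (-3.3558, 2.109), alpha = 0.01
Step 1: grad_x = 2*4*-3.3558 = -26.8464, grad_y = 2*3*2.109 = 12.654
  x_1 = -3.3558 - 0.01*-26.8464 = -3.0873
  y_1 = 2.109 - 0.01*12.654 = 1.9825
Step 2: grad_x = 2*4*-3.0873 = -24.6987, grad_y = 2*3*1.9825 = 11.8948
  x_2 = -3.0873 - 0.01*-24.6987 = -2.8403
  y_2 = 1.9825 - 0.01*11.8948 = 1.8635
Step 3: grad_x = 2*4*-2.8403 = -22.7228, grad_y = 2*3*1.8635 = 11.1811
  x_3 = -2.8403 - 0.01*-22.7228 = -2.6131
  y_3 = 1.8635 - 0.01*11.1811 = 1.7517
f(-2.6131, 1.7517) = 4*(-2.6131)^2 + 3*1.7517^2 = 36.519


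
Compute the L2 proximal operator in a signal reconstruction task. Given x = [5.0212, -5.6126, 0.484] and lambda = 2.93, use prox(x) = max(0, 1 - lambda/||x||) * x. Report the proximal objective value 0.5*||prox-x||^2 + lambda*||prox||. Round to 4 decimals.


Step 1: Compute ||x||.
||x|| = 7.5464
Step 2: Compute scaling factor.
scale = max(0, 1 - 2.93/7.5464) = 0.6117
Step 3: prox(x) = [3.0716, -3.4334, 0.2961]
||prox(x)|| = 4.6164
Step 4: Proximal objective.
0.5*||prox-x||^2 = 4.2925
lambda*||prox|| = 13.5261
Total = 17.8185
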